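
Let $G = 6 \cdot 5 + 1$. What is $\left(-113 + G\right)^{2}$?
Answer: $6724$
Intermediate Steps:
$G = 31$ ($G = 30 + 1 = 31$)
$\left(-113 + G\right)^{2} = \left(-113 + 31\right)^{2} = \left(-82\right)^{2} = 6724$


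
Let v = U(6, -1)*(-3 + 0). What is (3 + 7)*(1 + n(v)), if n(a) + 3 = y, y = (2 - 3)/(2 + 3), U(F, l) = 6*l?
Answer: -22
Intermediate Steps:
v = 18 (v = (6*(-1))*(-3 + 0) = -6*(-3) = 18)
y = -⅕ (y = -1/5 = -1*⅕ = -⅕ ≈ -0.20000)
n(a) = -16/5 (n(a) = -3 - ⅕ = -16/5)
(3 + 7)*(1 + n(v)) = (3 + 7)*(1 - 16/5) = 10*(-11/5) = -22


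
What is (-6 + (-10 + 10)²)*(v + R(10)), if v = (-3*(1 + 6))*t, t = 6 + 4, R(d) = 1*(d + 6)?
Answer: 1164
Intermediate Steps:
R(d) = 6 + d (R(d) = 1*(6 + d) = 6 + d)
t = 10
v = -210 (v = -3*(1 + 6)*10 = -3*7*10 = -21*10 = -210)
(-6 + (-10 + 10)²)*(v + R(10)) = (-6 + (-10 + 10)²)*(-210 + (6 + 10)) = (-6 + 0²)*(-210 + 16) = (-6 + 0)*(-194) = -6*(-194) = 1164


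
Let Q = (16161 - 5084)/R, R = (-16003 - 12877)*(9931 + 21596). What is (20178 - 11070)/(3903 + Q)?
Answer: 436464832320/187035818537 ≈ 2.3336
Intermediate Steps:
R = -910499760 (R = -28880*31527 = -910499760)
Q = -583/47921040 (Q = (16161 - 5084)/(-910499760) = 11077*(-1/910499760) = -583/47921040 ≈ -1.2166e-5)
(20178 - 11070)/(3903 + Q) = (20178 - 11070)/(3903 - 583/47921040) = 9108/(187035818537/47921040) = 9108*(47921040/187035818537) = 436464832320/187035818537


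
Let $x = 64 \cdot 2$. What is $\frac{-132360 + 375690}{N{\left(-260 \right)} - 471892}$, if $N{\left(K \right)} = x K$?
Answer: $- \frac{121665}{252586} \approx -0.48168$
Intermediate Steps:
$x = 128$
$N{\left(K \right)} = 128 K$
$\frac{-132360 + 375690}{N{\left(-260 \right)} - 471892} = \frac{-132360 + 375690}{128 \left(-260\right) - 471892} = \frac{243330}{-33280 - 471892} = \frac{243330}{-505172} = 243330 \left(- \frac{1}{505172}\right) = - \frac{121665}{252586}$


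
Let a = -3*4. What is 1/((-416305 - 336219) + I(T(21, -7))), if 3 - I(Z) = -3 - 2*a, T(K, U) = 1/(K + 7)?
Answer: -1/752542 ≈ -1.3288e-6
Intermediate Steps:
T(K, U) = 1/(7 + K)
a = -12
I(Z) = -18 (I(Z) = 3 - (-3 - 2*(-12)) = 3 - (-3 + 24) = 3 - 1*21 = 3 - 21 = -18)
1/((-416305 - 336219) + I(T(21, -7))) = 1/((-416305 - 336219) - 18) = 1/(-752524 - 18) = 1/(-752542) = -1/752542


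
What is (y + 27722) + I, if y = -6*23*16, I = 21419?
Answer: 46933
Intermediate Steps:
y = -2208 (y = -138*16 = -2208)
(y + 27722) + I = (-2208 + 27722) + 21419 = 25514 + 21419 = 46933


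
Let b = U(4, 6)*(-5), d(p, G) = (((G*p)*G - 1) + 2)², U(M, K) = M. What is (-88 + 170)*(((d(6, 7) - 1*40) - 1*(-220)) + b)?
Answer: 7149170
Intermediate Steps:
d(p, G) = (1 + p*G²)² (d(p, G) = ((p*G² - 1) + 2)² = ((-1 + p*G²) + 2)² = (1 + p*G²)²)
b = -20 (b = 4*(-5) = -20)
(-88 + 170)*(((d(6, 7) - 1*40) - 1*(-220)) + b) = (-88 + 170)*((((1 + 6*7²)² - 1*40) - 1*(-220)) - 20) = 82*((((1 + 6*49)² - 40) + 220) - 20) = 82*((((1 + 294)² - 40) + 220) - 20) = 82*(((295² - 40) + 220) - 20) = 82*(((87025 - 40) + 220) - 20) = 82*((86985 + 220) - 20) = 82*(87205 - 20) = 82*87185 = 7149170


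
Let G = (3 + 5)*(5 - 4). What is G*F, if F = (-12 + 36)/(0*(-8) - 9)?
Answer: -64/3 ≈ -21.333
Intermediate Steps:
G = 8 (G = 8*1 = 8)
F = -8/3 (F = 24/(0 - 9) = 24/(-9) = 24*(-⅑) = -8/3 ≈ -2.6667)
G*F = 8*(-8/3) = -64/3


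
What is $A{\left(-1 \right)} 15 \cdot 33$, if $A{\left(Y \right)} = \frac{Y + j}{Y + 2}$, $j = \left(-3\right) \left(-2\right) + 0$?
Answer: $2475$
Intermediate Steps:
$j = 6$ ($j = 6 + 0 = 6$)
$A{\left(Y \right)} = \frac{6 + Y}{2 + Y}$ ($A{\left(Y \right)} = \frac{Y + 6}{Y + 2} = \frac{6 + Y}{2 + Y}$)
$A{\left(-1 \right)} 15 \cdot 33 = \frac{6 - 1}{2 - 1} \cdot 15 \cdot 33 = 1^{-1} \cdot 5 \cdot 15 \cdot 33 = 1 \cdot 5 \cdot 15 \cdot 33 = 5 \cdot 15 \cdot 33 = 75 \cdot 33 = 2475$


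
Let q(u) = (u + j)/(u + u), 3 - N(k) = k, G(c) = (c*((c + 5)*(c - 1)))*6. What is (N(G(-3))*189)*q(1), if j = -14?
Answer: 346437/2 ≈ 1.7322e+5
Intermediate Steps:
G(c) = 6*c*(-1 + c)*(5 + c) (G(c) = (c*((5 + c)*(-1 + c)))*6 = (c*((-1 + c)*(5 + c)))*6 = (c*(-1 + c)*(5 + c))*6 = 6*c*(-1 + c)*(5 + c))
N(k) = 3 - k
q(u) = (-14 + u)/(2*u) (q(u) = (u - 14)/(u + u) = (-14 + u)/((2*u)) = (-14 + u)*(1/(2*u)) = (-14 + u)/(2*u))
(N(G(-3))*189)*q(1) = ((3 - 6*(-3)*(-5 + (-3)**2 + 4*(-3)))*189)*((1/2)*(-14 + 1)/1) = ((3 - 6*(-3)*(-5 + 9 - 12))*189)*((1/2)*1*(-13)) = ((3 - 6*(-3)*(-8))*189)*(-13/2) = ((3 - 1*144)*189)*(-13/2) = ((3 - 144)*189)*(-13/2) = -141*189*(-13/2) = -26649*(-13/2) = 346437/2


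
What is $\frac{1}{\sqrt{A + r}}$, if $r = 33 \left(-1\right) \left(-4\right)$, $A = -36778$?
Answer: $- \frac{i \sqrt{36646}}{36646} \approx - 0.0052238 i$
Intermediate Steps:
$r = 132$ ($r = \left(-33\right) \left(-4\right) = 132$)
$\frac{1}{\sqrt{A + r}} = \frac{1}{\sqrt{-36778 + 132}} = \frac{1}{\sqrt{-36646}} = \frac{1}{i \sqrt{36646}} = - \frac{i \sqrt{36646}}{36646}$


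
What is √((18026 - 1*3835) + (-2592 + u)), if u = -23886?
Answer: I*√12287 ≈ 110.85*I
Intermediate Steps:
√((18026 - 1*3835) + (-2592 + u)) = √((18026 - 1*3835) + (-2592 - 23886)) = √((18026 - 3835) - 26478) = √(14191 - 26478) = √(-12287) = I*√12287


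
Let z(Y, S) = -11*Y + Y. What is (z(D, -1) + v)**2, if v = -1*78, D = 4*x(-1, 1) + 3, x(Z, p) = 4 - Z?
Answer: 94864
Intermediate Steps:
D = 23 (D = 4*(4 - 1*(-1)) + 3 = 4*(4 + 1) + 3 = 4*5 + 3 = 20 + 3 = 23)
z(Y, S) = -10*Y
v = -78
(z(D, -1) + v)**2 = (-10*23 - 78)**2 = (-230 - 78)**2 = (-308)**2 = 94864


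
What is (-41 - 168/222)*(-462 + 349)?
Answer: 174585/37 ≈ 4718.5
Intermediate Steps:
(-41 - 168/222)*(-462 + 349) = (-41 - 168/222)*(-113) = (-41 - 1*28/37)*(-113) = (-41 - 28/37)*(-113) = -1545/37*(-113) = 174585/37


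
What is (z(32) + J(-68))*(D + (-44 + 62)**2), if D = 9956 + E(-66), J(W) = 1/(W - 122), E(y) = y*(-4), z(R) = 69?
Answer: 69110648/95 ≈ 7.2748e+5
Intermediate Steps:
E(y) = -4*y
J(W) = 1/(-122 + W)
D = 10220 (D = 9956 - 4*(-66) = 9956 + 264 = 10220)
(z(32) + J(-68))*(D + (-44 + 62)**2) = (69 + 1/(-122 - 68))*(10220 + (-44 + 62)**2) = (69 + 1/(-190))*(10220 + 18**2) = (69 - 1/190)*(10220 + 324) = (13109/190)*10544 = 69110648/95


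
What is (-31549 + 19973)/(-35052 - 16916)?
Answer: 1447/6496 ≈ 0.22275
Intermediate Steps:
(-31549 + 19973)/(-35052 - 16916) = -11576/(-51968) = -11576*(-1/51968) = 1447/6496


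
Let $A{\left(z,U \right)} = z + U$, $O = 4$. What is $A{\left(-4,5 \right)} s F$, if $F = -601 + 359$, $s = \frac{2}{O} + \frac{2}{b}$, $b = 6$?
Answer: $- \frac{605}{3} \approx -201.67$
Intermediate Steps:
$A{\left(z,U \right)} = U + z$
$s = \frac{5}{6}$ ($s = \frac{2}{4} + \frac{2}{6} = 2 \cdot \frac{1}{4} + 2 \cdot \frac{1}{6} = \frac{1}{2} + \frac{1}{3} = \frac{5}{6} \approx 0.83333$)
$F = -242$
$A{\left(-4,5 \right)} s F = \left(5 - 4\right) \frac{5}{6} \left(-242\right) = 1 \cdot \frac{5}{6} \left(-242\right) = \frac{5}{6} \left(-242\right) = - \frac{605}{3}$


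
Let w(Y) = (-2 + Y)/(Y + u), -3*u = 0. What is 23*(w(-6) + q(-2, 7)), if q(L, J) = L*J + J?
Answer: -391/3 ≈ -130.33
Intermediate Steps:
u = 0 (u = -⅓*0 = 0)
q(L, J) = J + J*L (q(L, J) = J*L + J = J + J*L)
w(Y) = (-2 + Y)/Y (w(Y) = (-2 + Y)/(Y + 0) = (-2 + Y)/Y)
23*(w(-6) + q(-2, 7)) = 23*((-2 - 6)/(-6) + 7*(1 - 2)) = 23*(-⅙*(-8) + 7*(-1)) = 23*(4/3 - 7) = 23*(-17/3) = -391/3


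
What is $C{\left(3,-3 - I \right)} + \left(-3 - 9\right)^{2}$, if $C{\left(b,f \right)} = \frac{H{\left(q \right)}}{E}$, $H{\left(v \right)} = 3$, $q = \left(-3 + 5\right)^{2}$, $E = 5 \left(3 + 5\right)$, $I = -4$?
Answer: $\frac{5763}{40} \approx 144.07$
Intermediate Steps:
$E = 40$ ($E = 5 \cdot 8 = 40$)
$q = 4$ ($q = 2^{2} = 4$)
$C{\left(b,f \right)} = \frac{3}{40}$
$C{\left(3,-3 - I \right)} + \left(-3 - 9\right)^{2} = \frac{3}{40} + \left(-3 - 9\right)^{2} = \frac{3}{40} + \left(-12\right)^{2} = \frac{3}{40} + 144 = \frac{5763}{40}$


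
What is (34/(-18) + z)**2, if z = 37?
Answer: 99856/81 ≈ 1232.8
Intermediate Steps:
(34/(-18) + z)**2 = (34/(-18) + 37)**2 = (34*(-1/18) + 37)**2 = (-17/9 + 37)**2 = (316/9)**2 = 99856/81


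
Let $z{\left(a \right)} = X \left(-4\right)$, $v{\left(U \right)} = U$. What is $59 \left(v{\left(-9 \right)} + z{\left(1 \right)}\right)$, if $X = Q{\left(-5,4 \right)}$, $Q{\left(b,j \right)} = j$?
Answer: $-1475$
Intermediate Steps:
$X = 4$
$z{\left(a \right)} = -16$ ($z{\left(a \right)} = 4 \left(-4\right) = -16$)
$59 \left(v{\left(-9 \right)} + z{\left(1 \right)}\right) = 59 \left(-9 - 16\right) = 59 \left(-25\right) = -1475$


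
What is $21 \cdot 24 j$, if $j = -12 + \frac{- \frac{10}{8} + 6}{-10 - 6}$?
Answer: $- \frac{49581}{8} \approx -6197.6$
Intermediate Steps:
$j = - \frac{787}{64}$ ($j = -12 + \frac{\left(-10\right) \frac{1}{8} + 6}{-16} = -12 + \left(- \frac{5}{4} + 6\right) \left(- \frac{1}{16}\right) = -12 + \frac{19}{4} \left(- \frac{1}{16}\right) = -12 - \frac{19}{64} = - \frac{787}{64} \approx -12.297$)
$21 \cdot 24 j = 21 \cdot 24 \left(- \frac{787}{64}\right) = 504 \left(- \frac{787}{64}\right) = - \frac{49581}{8}$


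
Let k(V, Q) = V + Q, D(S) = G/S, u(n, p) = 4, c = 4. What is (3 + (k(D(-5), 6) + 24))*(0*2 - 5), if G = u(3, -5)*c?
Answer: -149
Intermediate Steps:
G = 16 (G = 4*4 = 16)
D(S) = 16/S
k(V, Q) = Q + V
(3 + (k(D(-5), 6) + 24))*(0*2 - 5) = (3 + ((6 + 16/(-5)) + 24))*(0*2 - 5) = (3 + ((6 + 16*(-1/5)) + 24))*(0 - 5) = (3 + ((6 - 16/5) + 24))*(-5) = (3 + (14/5 + 24))*(-5) = (3 + 134/5)*(-5) = (149/5)*(-5) = -149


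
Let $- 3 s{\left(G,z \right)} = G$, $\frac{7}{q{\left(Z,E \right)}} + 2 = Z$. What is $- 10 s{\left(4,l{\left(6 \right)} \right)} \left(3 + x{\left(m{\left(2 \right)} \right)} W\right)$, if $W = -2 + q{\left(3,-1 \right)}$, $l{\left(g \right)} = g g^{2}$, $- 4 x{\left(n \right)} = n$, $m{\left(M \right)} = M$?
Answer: $\frac{20}{3} \approx 6.6667$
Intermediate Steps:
$q{\left(Z,E \right)} = \frac{7}{-2 + Z}$
$x{\left(n \right)} = - \frac{n}{4}$
$l{\left(g \right)} = g^{3}$
$s{\left(G,z \right)} = - \frac{G}{3}$
$W = 5$ ($W = -2 + \frac{7}{-2 + 3} = -2 + \frac{7}{1} = -2 + 7 \cdot 1 = -2 + 7 = 5$)
$- 10 s{\left(4,l{\left(6 \right)} \right)} \left(3 + x{\left(m{\left(2 \right)} \right)} W\right) = - 10 \left(\left(- \frac{1}{3}\right) 4\right) \left(3 + \left(- \frac{1}{4}\right) 2 \cdot 5\right) = \left(-10\right) \left(- \frac{4}{3}\right) \left(3 - \frac{5}{2}\right) = \frac{40 \left(3 - \frac{5}{2}\right)}{3} = \frac{40}{3} \cdot \frac{1}{2} = \frac{20}{3}$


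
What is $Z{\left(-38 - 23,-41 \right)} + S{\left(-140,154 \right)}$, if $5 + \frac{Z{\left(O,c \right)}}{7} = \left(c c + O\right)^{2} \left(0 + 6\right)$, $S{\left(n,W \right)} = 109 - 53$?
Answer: $110224821$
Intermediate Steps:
$S{\left(n,W \right)} = 56$
$Z{\left(O,c \right)} = -35 + 42 \left(O + c^{2}\right)^{2}$ ($Z{\left(O,c \right)} = -35 + 7 \left(c c + O\right)^{2} \left(0 + 6\right) = -35 + 7 \left(c^{2} + O\right)^{2} \cdot 6 = -35 + 7 \left(O + c^{2}\right)^{2} \cdot 6 = -35 + 7 \cdot 6 \left(O + c^{2}\right)^{2} = -35 + 42 \left(O + c^{2}\right)^{2}$)
$Z{\left(-38 - 23,-41 \right)} + S{\left(-140,154 \right)} = \left(-35 + 42 \left(\left(-38 - 23\right) + \left(-41\right)^{2}\right)^{2}\right) + 56 = \left(-35 + 42 \left(\left(-38 - 23\right) + 1681\right)^{2}\right) + 56 = \left(-35 + 42 \left(-61 + 1681\right)^{2}\right) + 56 = \left(-35 + 42 \cdot 1620^{2}\right) + 56 = \left(-35 + 42 \cdot 2624400\right) + 56 = \left(-35 + 110224800\right) + 56 = 110224765 + 56 = 110224821$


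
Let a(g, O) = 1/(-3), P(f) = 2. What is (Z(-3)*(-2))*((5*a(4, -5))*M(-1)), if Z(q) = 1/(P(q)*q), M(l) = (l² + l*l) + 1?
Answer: -5/3 ≈ -1.6667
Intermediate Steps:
M(l) = 1 + 2*l² (M(l) = (l² + l²) + 1 = 2*l² + 1 = 1 + 2*l²)
a(g, O) = -⅓
Z(q) = 1/(2*q)
(Z(-3)*(-2))*((5*a(4, -5))*M(-1)) = (((½)/(-3))*(-2))*((5*(-⅓))*(1 + 2*(-1)²)) = (((½)*(-⅓))*(-2))*(-5*(1 + 2*1)/3) = (-⅙*(-2))*(-5*(1 + 2)/3) = (-5/3*3)/3 = (⅓)*(-5) = -5/3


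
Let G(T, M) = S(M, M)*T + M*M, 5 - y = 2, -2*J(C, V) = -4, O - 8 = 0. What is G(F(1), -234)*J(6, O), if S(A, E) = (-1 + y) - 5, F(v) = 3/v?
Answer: 109494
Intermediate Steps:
O = 8 (O = 8 + 0 = 8)
J(C, V) = 2 (J(C, V) = -½*(-4) = 2)
y = 3 (y = 5 - 1*2 = 5 - 2 = 3)
S(A, E) = -3 (S(A, E) = (-1 + 3) - 5 = 2 - 5 = -3)
G(T, M) = M² - 3*T (G(T, M) = -3*T + M*M = -3*T + M² = M² - 3*T)
G(F(1), -234)*J(6, O) = ((-234)² - 9/1)*2 = (54756 - 9)*2 = 54747*2 = 109494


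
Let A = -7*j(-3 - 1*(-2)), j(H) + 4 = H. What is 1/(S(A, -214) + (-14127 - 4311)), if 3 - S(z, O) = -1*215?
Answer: -1/18220 ≈ -5.4885e-5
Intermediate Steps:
j(H) = -4 + H
A = 35 (A = -7*(-4 + (-3 - 1*(-2))) = -7*(-4 + (-3 + 2)) = -7*(-4 - 1) = -7*(-5) = 35)
S(z, O) = 218 (S(z, O) = 3 - (-1)*215 = 3 - 1*(-215) = 3 + 215 = 218)
1/(S(A, -214) + (-14127 - 4311)) = 1/(218 + (-14127 - 4311)) = 1/(218 - 18438) = 1/(-18220) = -1/18220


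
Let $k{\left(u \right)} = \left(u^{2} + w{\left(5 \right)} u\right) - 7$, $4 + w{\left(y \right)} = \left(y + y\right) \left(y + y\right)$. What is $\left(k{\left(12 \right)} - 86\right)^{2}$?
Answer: $1447209$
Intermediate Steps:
$w{\left(y \right)} = -4 + 4 y^{2}$ ($w{\left(y \right)} = -4 + \left(y + y\right) \left(y + y\right) = -4 + 2 y 2 y = -4 + 4 y^{2}$)
$k{\left(u \right)} = -7 + u^{2} + 96 u$ ($k{\left(u \right)} = \left(u^{2} + \left(-4 + 4 \cdot 5^{2}\right) u\right) - 7 = \left(u^{2} + \left(-4 + 4 \cdot 25\right) u\right) - 7 = \left(u^{2} + \left(-4 + 100\right) u\right) - 7 = \left(u^{2} + 96 u\right) - 7 = -7 + u^{2} + 96 u$)
$\left(k{\left(12 \right)} - 86\right)^{2} = \left(\left(-7 + 12^{2} + 96 \cdot 12\right) - 86\right)^{2} = \left(\left(-7 + 144 + 1152\right) - 86\right)^{2} = \left(1289 - 86\right)^{2} = 1203^{2} = 1447209$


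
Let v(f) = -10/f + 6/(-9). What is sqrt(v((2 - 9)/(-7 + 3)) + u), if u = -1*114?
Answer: 4*I*sqrt(3318)/21 ≈ 10.972*I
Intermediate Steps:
u = -114
v(f) = -2/3 - 10/f (v(f) = -10/f + 6*(-1/9) = -10/f - 2/3 = -2/3 - 10/f)
sqrt(v((2 - 9)/(-7 + 3)) + u) = sqrt((-2/3 - 10*(-7 + 3)/(2 - 9)) - 114) = sqrt((-2/3 - 10/((-7/(-4)))) - 114) = sqrt((-2/3 - 10/((-7*(-1/4)))) - 114) = sqrt((-2/3 - 10/7/4) - 114) = sqrt((-2/3 - 10*4/7) - 114) = sqrt((-2/3 - 40/7) - 114) = sqrt(-134/21 - 114) = sqrt(-2528/21) = 4*I*sqrt(3318)/21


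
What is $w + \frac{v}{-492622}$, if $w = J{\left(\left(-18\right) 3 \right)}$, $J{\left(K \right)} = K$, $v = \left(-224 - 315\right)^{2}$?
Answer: $- \frac{26892109}{492622} \approx -54.59$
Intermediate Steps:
$v = 290521$ ($v = \left(-539\right)^{2} = 290521$)
$w = -54$ ($w = \left(-18\right) 3 = -54$)
$w + \frac{v}{-492622} = -54 + \frac{290521}{-492622} = -54 + 290521 \left(- \frac{1}{492622}\right) = -54 - \frac{290521}{492622} = - \frac{26892109}{492622}$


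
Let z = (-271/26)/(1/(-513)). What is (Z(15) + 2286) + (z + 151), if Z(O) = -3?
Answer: 202307/26 ≈ 7781.0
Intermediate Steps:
z = 139023/26 (z = (-271*1/26)/(-1/513) = -271/26*(-513) = 139023/26 ≈ 5347.0)
(Z(15) + 2286) + (z + 151) = (-3 + 2286) + (139023/26 + 151) = 2283 + 142949/26 = 202307/26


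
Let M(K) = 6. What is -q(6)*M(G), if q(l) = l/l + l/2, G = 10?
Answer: -24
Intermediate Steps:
q(l) = 1 + l/2 (q(l) = 1 + l*(½) = 1 + l/2)
-q(6)*M(G) = -(1 + (½)*6)*6 = -(1 + 3)*6 = -4*6 = -1*24 = -24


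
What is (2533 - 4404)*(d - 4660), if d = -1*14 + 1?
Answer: 8743183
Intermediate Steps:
d = -13 (d = -14 + 1 = -13)
(2533 - 4404)*(d - 4660) = (2533 - 4404)*(-13 - 4660) = -1871*(-4673) = 8743183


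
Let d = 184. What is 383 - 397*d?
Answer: -72665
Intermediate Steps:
383 - 397*d = 383 - 397*184 = 383 - 73048 = -72665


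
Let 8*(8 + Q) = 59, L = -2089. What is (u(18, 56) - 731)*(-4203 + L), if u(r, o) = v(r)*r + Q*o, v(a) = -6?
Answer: 5499208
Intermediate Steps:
Q = -5/8 (Q = -8 + (⅛)*59 = -8 + 59/8 = -5/8 ≈ -0.62500)
u(r, o) = -6*r - 5*o/8
(u(18, 56) - 731)*(-4203 + L) = ((-6*18 - 5/8*56) - 731)*(-4203 - 2089) = ((-108 - 35) - 731)*(-6292) = (-143 - 731)*(-6292) = -874*(-6292) = 5499208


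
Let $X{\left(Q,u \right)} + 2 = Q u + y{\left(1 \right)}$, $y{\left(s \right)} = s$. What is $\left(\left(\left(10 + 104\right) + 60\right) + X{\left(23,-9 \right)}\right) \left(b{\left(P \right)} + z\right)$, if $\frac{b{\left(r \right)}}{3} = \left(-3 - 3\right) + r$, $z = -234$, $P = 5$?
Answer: $8058$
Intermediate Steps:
$b{\left(r \right)} = -18 + 3 r$ ($b{\left(r \right)} = 3 \left(\left(-3 - 3\right) + r\right) = 3 \left(-6 + r\right) = -18 + 3 r$)
$X{\left(Q,u \right)} = -1 + Q u$ ($X{\left(Q,u \right)} = -2 + \left(Q u + 1\right) = -2 + \left(1 + Q u\right) = -1 + Q u$)
$\left(\left(\left(10 + 104\right) + 60\right) + X{\left(23,-9 \right)}\right) \left(b{\left(P \right)} + z\right) = \left(\left(\left(10 + 104\right) + 60\right) + \left(-1 + 23 \left(-9\right)\right)\right) \left(\left(-18 + 3 \cdot 5\right) - 234\right) = \left(\left(114 + 60\right) - 208\right) \left(\left(-18 + 15\right) - 234\right) = \left(174 - 208\right) \left(-3 - 234\right) = \left(-34\right) \left(-237\right) = 8058$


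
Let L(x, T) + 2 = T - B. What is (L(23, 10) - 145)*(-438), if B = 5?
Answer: 62196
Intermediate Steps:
L(x, T) = -7 + T (L(x, T) = -2 + (T - 1*5) = -2 + (T - 5) = -2 + (-5 + T) = -7 + T)
(L(23, 10) - 145)*(-438) = ((-7 + 10) - 145)*(-438) = (3 - 145)*(-438) = -142*(-438) = 62196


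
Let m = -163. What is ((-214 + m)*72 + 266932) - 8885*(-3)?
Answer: 266443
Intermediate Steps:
((-214 + m)*72 + 266932) - 8885*(-3) = ((-214 - 163)*72 + 266932) - 8885*(-3) = (-377*72 + 266932) + 26655 = (-27144 + 266932) + 26655 = 239788 + 26655 = 266443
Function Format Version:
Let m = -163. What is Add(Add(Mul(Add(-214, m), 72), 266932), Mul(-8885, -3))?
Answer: 266443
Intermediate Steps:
Add(Add(Mul(Add(-214, m), 72), 266932), Mul(-8885, -3)) = Add(Add(Mul(Add(-214, -163), 72), 266932), Mul(-8885, -3)) = Add(Add(Mul(-377, 72), 266932), 26655) = Add(Add(-27144, 266932), 26655) = Add(239788, 26655) = 266443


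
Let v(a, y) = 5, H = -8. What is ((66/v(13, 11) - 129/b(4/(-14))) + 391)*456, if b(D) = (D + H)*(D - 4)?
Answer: 26485506/145 ≈ 1.8266e+5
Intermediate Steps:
b(D) = (-8 + D)*(-4 + D) (b(D) = (D - 8)*(D - 4) = (-8 + D)*(-4 + D))
((66/v(13, 11) - 129/b(4/(-14))) + 391)*456 = ((66/5 - 129/(32 + (4/(-14))**2 - 48/(-14))) + 391)*456 = ((66*(1/5) - 129/(32 + (4*(-1/14))**2 - 48*(-1)/14)) + 391)*456 = ((66/5 - 129/(32 + (-2/7)**2 - 12*(-2/7))) + 391)*456 = ((66/5 - 129/(32 + 4/49 + 24/7)) + 391)*456 = ((66/5 - 129/1740/49) + 391)*456 = ((66/5 - 129*49/1740) + 391)*456 = ((66/5 - 2107/580) + 391)*456 = (5549/580 + 391)*456 = (232329/580)*456 = 26485506/145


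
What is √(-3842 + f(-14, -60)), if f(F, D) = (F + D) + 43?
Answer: I*√3873 ≈ 62.233*I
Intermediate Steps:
f(F, D) = 43 + D + F (f(F, D) = (D + F) + 43 = 43 + D + F)
√(-3842 + f(-14, -60)) = √(-3842 + (43 - 60 - 14)) = √(-3842 - 31) = √(-3873) = I*√3873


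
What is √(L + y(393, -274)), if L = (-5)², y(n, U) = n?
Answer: √418 ≈ 20.445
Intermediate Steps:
L = 25
√(L + y(393, -274)) = √(25 + 393) = √418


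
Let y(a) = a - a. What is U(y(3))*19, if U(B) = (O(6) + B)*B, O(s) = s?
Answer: 0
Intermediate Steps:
y(a) = 0
U(B) = B*(6 + B) (U(B) = (6 + B)*B = B*(6 + B))
U(y(3))*19 = (0*(6 + 0))*19 = (0*6)*19 = 0*19 = 0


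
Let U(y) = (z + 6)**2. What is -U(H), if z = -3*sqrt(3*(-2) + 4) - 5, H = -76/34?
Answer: 17 + 6*I*sqrt(2) ≈ 17.0 + 8.4853*I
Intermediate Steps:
H = -38/17 (H = -76*1/34 = -38/17 ≈ -2.2353)
z = -5 - 3*I*sqrt(2) (z = -3*sqrt(-6 + 4) - 5 = -3*I*sqrt(2) - 5 = -5 - 3*I*sqrt(2) ≈ -5.0 - 4.2426*I)
U(y) = (1 - 3*I*sqrt(2))**2 (U(y) = ((-5 - 3*I*sqrt(2)) + 6)**2 = (1 - 3*I*sqrt(2))**2)
-U(H) = -(1 - 3*I*sqrt(2))**2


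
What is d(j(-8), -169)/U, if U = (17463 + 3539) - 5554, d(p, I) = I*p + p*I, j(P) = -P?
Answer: -338/1931 ≈ -0.17504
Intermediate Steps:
d(p, I) = 2*I*p (d(p, I) = I*p + I*p = 2*I*p)
U = 15448 (U = 21002 - 5554 = 15448)
d(j(-8), -169)/U = (2*(-169)*(-1*(-8)))/15448 = (2*(-169)*8)*(1/15448) = -2704*1/15448 = -338/1931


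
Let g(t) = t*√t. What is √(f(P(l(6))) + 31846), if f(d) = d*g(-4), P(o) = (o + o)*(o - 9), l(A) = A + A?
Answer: √(31846 - 576*I) ≈ 178.46 - 1.614*I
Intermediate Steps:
l(A) = 2*A
g(t) = t^(3/2)
P(o) = 2*o*(-9 + o) (P(o) = (2*o)*(-9 + o) = 2*o*(-9 + o))
f(d) = -8*I*d (f(d) = d*(-4)^(3/2) = d*(-8*I) = -8*I*d)
√(f(P(l(6))) + 31846) = √(-8*I*2*(2*6)*(-9 + 2*6) + 31846) = √(-8*I*2*12*(-9 + 12) + 31846) = √(-8*I*2*12*3 + 31846) = √(-8*I*72 + 31846) = √(-576*I + 31846) = √(31846 - 576*I)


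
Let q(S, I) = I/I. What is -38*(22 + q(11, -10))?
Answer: -874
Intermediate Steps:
q(S, I) = 1
-38*(22 + q(11, -10)) = -38*(22 + 1) = -38*23 = -874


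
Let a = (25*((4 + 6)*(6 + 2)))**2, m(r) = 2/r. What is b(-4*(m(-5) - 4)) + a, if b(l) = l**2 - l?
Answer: 100007304/25 ≈ 4.0003e+6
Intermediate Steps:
a = 4000000 (a = (25*(10*8))**2 = (25*80)**2 = 2000**2 = 4000000)
b(-4*(m(-5) - 4)) + a = (-4*(2/(-5) - 4))*(-1 - 4*(2/(-5) - 4)) + 4000000 = (-4*(2*(-1/5) - 4))*(-1 - 4*(2*(-1/5) - 4)) + 4000000 = (-4*(-2/5 - 4))*(-1 - 4*(-2/5 - 4)) + 4000000 = (-4*(-22/5))*(-1 - 4*(-22/5)) + 4000000 = 88*(-1 + 88/5)/5 + 4000000 = (88/5)*(83/5) + 4000000 = 7304/25 + 4000000 = 100007304/25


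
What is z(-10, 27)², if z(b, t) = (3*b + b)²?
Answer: 2560000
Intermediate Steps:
z(b, t) = 16*b² (z(b, t) = (4*b)² = 16*b²)
z(-10, 27)² = (16*(-10)²)² = (16*100)² = 1600² = 2560000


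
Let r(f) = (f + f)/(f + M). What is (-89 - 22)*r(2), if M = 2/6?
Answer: -1332/7 ≈ -190.29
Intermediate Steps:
M = ⅓ (M = 2*(⅙) = ⅓ ≈ 0.33333)
r(f) = 2*f/(⅓ + f) (r(f) = (f + f)/(f + ⅓) = (2*f)/(⅓ + f) = 2*f/(⅓ + f))
(-89 - 22)*r(2) = (-89 - 22)*(6*2/(1 + 3*2)) = -666*2/(1 + 6) = -666*2/7 = -111*12/7 = -1332/7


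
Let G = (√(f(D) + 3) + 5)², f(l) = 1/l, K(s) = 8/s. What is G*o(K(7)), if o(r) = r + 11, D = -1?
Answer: 2295/7 + 850*√2/7 ≈ 499.58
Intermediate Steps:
f(l) = 1/l
o(r) = 11 + r
G = (5 + √2)² (G = (√(1/(-1) + 3) + 5)² = (√(-1 + 3) + 5)² = (√2 + 5)² = (5 + √2)² ≈ 41.142)
G*o(K(7)) = (5 + √2)²*(11 + 8/7) = (5 + √2)²*(85/7) = 85*(5 + √2)²/7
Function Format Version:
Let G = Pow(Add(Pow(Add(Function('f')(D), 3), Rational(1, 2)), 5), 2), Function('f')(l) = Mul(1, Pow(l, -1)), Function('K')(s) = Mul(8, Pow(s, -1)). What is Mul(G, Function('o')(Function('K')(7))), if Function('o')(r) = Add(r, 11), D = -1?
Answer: Add(Rational(2295, 7), Mul(Rational(850, 7), Pow(2, Rational(1, 2)))) ≈ 499.58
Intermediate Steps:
Function('f')(l) = Pow(l, -1)
Function('o')(r) = Add(11, r)
G = Pow(Add(5, Pow(2, Rational(1, 2))), 2) (G = Pow(Add(Pow(Add(Pow(-1, -1), 3), Rational(1, 2)), 5), 2) = Pow(Add(Pow(Add(-1, 3), Rational(1, 2)), 5), 2) = Pow(Add(Pow(2, Rational(1, 2)), 5), 2) = Pow(Add(5, Pow(2, Rational(1, 2))), 2) ≈ 41.142)
Mul(G, Function('o')(Function('K')(7))) = Mul(Pow(Add(5, Pow(2, Rational(1, 2))), 2), Add(11, Mul(8, Pow(7, -1)))) = Mul(Pow(Add(5, Pow(2, Rational(1, 2))), 2), Add(11, Mul(8, Rational(1, 7)))) = Mul(Pow(Add(5, Pow(2, Rational(1, 2))), 2), Add(11, Rational(8, 7))) = Mul(Pow(Add(5, Pow(2, Rational(1, 2))), 2), Rational(85, 7)) = Mul(Rational(85, 7), Pow(Add(5, Pow(2, Rational(1, 2))), 2))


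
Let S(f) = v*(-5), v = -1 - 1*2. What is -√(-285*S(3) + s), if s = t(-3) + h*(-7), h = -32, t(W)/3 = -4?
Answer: -I*√4063 ≈ -63.742*I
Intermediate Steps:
v = -3 (v = -1 - 2 = -3)
t(W) = -12 (t(W) = 3*(-4) = -12)
s = 212 (s = -12 - 32*(-7) = -12 + 224 = 212)
S(f) = 15 (S(f) = -3*(-5) = 15)
-√(-285*S(3) + s) = -√(-285*15 + 212) = -√(-4275 + 212) = -√(-4063) = -I*√4063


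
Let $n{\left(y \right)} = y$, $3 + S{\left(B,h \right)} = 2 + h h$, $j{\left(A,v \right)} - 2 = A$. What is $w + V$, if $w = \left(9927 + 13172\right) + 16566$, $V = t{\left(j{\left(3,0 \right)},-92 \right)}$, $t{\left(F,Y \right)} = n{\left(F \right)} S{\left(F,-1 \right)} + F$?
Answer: $39670$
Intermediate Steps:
$j{\left(A,v \right)} = 2 + A$
$S{\left(B,h \right)} = -1 + h^{2}$ ($S{\left(B,h \right)} = -3 + \left(2 + h h\right) = -3 + \left(2 + h^{2}\right) = -1 + h^{2}$)
$t{\left(F,Y \right)} = F$ ($t{\left(F,Y \right)} = F \left(-1 + \left(-1\right)^{2}\right) + F = F \left(-1 + 1\right) + F = F 0 + F = 0 + F = F$)
$V = 5$ ($V = 2 + 3 = 5$)
$w = 39665$ ($w = 23099 + 16566 = 39665$)
$w + V = 39665 + 5 = 39670$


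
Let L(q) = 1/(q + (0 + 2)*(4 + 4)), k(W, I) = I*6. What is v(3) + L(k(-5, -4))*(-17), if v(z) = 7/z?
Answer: 107/24 ≈ 4.4583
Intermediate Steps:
k(W, I) = 6*I
L(q) = 1/(16 + q) (L(q) = 1/(q + 2*8) = 1/(q + 16) = 1/(16 + q))
v(3) + L(k(-5, -4))*(-17) = 7/3 - 17/(16 + 6*(-4)) = 7*(1/3) - 17/(16 - 24) = 7/3 - 17/(-8) = 7/3 - 1/8*(-17) = 7/3 + 17/8 = 107/24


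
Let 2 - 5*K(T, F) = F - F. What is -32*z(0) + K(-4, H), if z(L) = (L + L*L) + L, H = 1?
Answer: 2/5 ≈ 0.40000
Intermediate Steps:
K(T, F) = 2/5 (K(T, F) = 2/5 - (F - F)/5 = 2/5 - 1/5*0 = 2/5 + 0 = 2/5)
z(L) = L**2 + 2*L (z(L) = (L + L**2) + L = L**2 + 2*L)
-32*z(0) + K(-4, H) = -0*(2 + 0) + 2/5 = -0*2 + 2/5 = -32*0 + 2/5 = 0 + 2/5 = 2/5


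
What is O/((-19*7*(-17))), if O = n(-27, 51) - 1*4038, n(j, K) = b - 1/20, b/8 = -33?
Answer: -86041/45220 ≈ -1.9027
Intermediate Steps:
b = -264 (b = 8*(-33) = -264)
n(j, K) = -5281/20 (n(j, K) = -264 - 1/20 = -5281/20)
O = -86041/20 (O = -5281/20 - 1*4038 = -5281/20 - 4038 = -86041/20 ≈ -4302.0)
O/((-19*7*(-17))) = -86041/(20*(-19*7*(-17))) = -86041/(20*((-133*(-17)))) = -86041/20/2261 = -86041/20*1/2261 = -86041/45220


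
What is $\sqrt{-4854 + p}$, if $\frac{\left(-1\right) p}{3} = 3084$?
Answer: $i \sqrt{14106} \approx 118.77 i$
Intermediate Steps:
$p = -9252$ ($p = \left(-3\right) 3084 = -9252$)
$\sqrt{-4854 + p} = \sqrt{-4854 - 9252} = \sqrt{-14106} = i \sqrt{14106}$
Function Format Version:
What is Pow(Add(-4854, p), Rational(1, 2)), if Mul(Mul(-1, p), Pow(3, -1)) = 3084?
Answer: Mul(I, Pow(14106, Rational(1, 2))) ≈ Mul(118.77, I)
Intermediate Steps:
p = -9252 (p = Mul(-3, 3084) = -9252)
Pow(Add(-4854, p), Rational(1, 2)) = Pow(Add(-4854, -9252), Rational(1, 2)) = Pow(-14106, Rational(1, 2)) = Mul(I, Pow(14106, Rational(1, 2)))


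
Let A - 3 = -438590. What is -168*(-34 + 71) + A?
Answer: -444803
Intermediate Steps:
A = -438587 (A = 3 - 438590 = -438587)
-168*(-34 + 71) + A = -168*(-34 + 71) - 438587 = -168*37 - 438587 = -6216 - 438587 = -444803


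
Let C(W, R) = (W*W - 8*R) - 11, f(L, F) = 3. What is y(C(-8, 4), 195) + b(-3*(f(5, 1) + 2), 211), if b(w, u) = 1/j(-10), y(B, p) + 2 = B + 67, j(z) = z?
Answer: 859/10 ≈ 85.900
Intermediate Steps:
C(W, R) = -11 + W² - 8*R (C(W, R) = (W² - 8*R) - 11 = -11 + W² - 8*R)
y(B, p) = 65 + B (y(B, p) = -2 + (B + 67) = -2 + (67 + B) = 65 + B)
b(w, u) = -⅒ (b(w, u) = 1/(-10) = -⅒)
y(C(-8, 4), 195) + b(-3*(f(5, 1) + 2), 211) = (65 + (-11 + (-8)² - 8*4)) - ⅒ = (65 + (-11 + 64 - 32)) - ⅒ = (65 + 21) - ⅒ = 86 - ⅒ = 859/10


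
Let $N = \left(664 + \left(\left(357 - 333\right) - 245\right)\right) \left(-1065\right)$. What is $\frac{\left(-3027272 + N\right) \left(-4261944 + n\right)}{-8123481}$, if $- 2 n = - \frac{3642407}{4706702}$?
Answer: $- \frac{981681526538036461}{534752507268} \approx -1.8358 \cdot 10^{6}$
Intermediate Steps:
$n = \frac{3642407}{9413404}$ ($n = - \frac{\left(-3642407\right) \frac{1}{4706702}}{2} = \left(- \frac{1}{2}\right) \left(- \frac{3642407}{4706702}\right) = \frac{3642407}{9413404} \approx 0.38694$)
$N = -471795$ ($N = \left(664 + \left(24 - 245\right)\right) \left(-1065\right) = \left(664 - 221\right) \left(-1065\right) = 443 \left(-1065\right) = -471795$)
$\frac{\left(-3027272 + N\right) \left(-4261944 + n\right)}{-8123481} = \frac{\left(-3027272 - 471795\right) \left(-4261944 + \frac{3642407}{9413404}\right)}{-8123481} = \left(-3499067\right) \left(- \frac{40119397054969}{9413404}\right) \left(- \frac{1}{8123481}\right) = \frac{981681526538036461}{65828} \left(- \frac{1}{8123481}\right) = - \frac{981681526538036461}{534752507268}$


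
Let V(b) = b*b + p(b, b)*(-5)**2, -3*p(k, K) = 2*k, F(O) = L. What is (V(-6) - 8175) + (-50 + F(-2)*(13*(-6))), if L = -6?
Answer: -7621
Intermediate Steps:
F(O) = -6
p(k, K) = -2*k/3
V(b) = b**2 - 50*b/3 (V(b) = b*b - 2*b/3*(-5)**2 = b**2 - 2*b/3*25 = b**2 - 50*b/3)
(V(-6) - 8175) + (-50 + F(-2)*(13*(-6))) = ((1/3)*(-6)*(-50 + 3*(-6)) - 8175) + (-50 - 78*(-6)) = ((1/3)*(-6)*(-50 - 18) - 8175) + (-50 - 6*(-78)) = ((1/3)*(-6)*(-68) - 8175) + (-50 + 468) = (136 - 8175) + 418 = -8039 + 418 = -7621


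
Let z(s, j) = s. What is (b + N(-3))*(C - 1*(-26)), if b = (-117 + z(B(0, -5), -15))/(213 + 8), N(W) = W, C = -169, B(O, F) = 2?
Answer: 8558/17 ≈ 503.41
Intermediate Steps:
b = -115/221 (b = (-117 + 2)/(213 + 8) = -115/221 ≈ -0.52036)
(b + N(-3))*(C - 1*(-26)) = (-115/221 - 3)*(-169 - 1*(-26)) = -778*(-169 + 26)/221 = -778/221*(-143) = 8558/17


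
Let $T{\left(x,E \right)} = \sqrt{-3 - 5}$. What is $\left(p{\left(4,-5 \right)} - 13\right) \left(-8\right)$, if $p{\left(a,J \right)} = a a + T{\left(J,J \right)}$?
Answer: $-24 - 16 i \sqrt{2} \approx -24.0 - 22.627 i$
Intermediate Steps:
$T{\left(x,E \right)} = 2 i \sqrt{2}$ ($T{\left(x,E \right)} = \sqrt{-8} = 2 i \sqrt{2}$)
$p{\left(a,J \right)} = a^{2} + 2 i \sqrt{2}$ ($p{\left(a,J \right)} = a a + 2 i \sqrt{2} = a^{2} + 2 i \sqrt{2}$)
$\left(p{\left(4,-5 \right)} - 13\right) \left(-8\right) = \left(\left(4^{2} + 2 i \sqrt{2}\right) - 13\right) \left(-8\right) = \left(\left(16 + 2 i \sqrt{2}\right) - 13\right) \left(-8\right) = \left(3 + 2 i \sqrt{2}\right) \left(-8\right) = -24 - 16 i \sqrt{2}$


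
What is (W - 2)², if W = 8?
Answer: 36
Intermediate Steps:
(W - 2)² = (8 - 2)² = 6² = 36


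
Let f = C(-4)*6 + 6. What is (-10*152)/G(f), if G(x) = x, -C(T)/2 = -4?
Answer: -760/27 ≈ -28.148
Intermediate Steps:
C(T) = 8 (C(T) = -2*(-4) = 8)
f = 54 (f = 8*6 + 6 = 48 + 6 = 54)
(-10*152)/G(f) = -10*152/54 = -1520*1/54 = -760/27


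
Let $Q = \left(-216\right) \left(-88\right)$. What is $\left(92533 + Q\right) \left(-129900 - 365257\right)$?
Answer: $-55230306937$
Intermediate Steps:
$Q = 19008$
$\left(92533 + Q\right) \left(-129900 - 365257\right) = \left(92533 + 19008\right) \left(-129900 - 365257\right) = 111541 \left(-495157\right) = -55230306937$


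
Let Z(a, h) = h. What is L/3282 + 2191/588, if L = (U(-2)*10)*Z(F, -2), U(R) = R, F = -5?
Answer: 57257/15316 ≈ 3.7384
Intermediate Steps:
L = 40 (L = -2*10*(-2) = -20*(-2) = 40)
L/3282 + 2191/588 = 40/3282 + 2191/588 = 40*(1/3282) + 2191*(1/588) = 20/1641 + 313/84 = 57257/15316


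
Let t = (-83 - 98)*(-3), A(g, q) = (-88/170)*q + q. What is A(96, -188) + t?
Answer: 38447/85 ≈ 452.32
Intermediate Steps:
A(g, q) = 41*q/85 (A(g, q) = (-88*1/170)*q + q = -44*q/85 + q = 41*q/85)
t = 543 (t = -181*(-3) = 543)
A(96, -188) + t = (41/85)*(-188) + 543 = -7708/85 + 543 = 38447/85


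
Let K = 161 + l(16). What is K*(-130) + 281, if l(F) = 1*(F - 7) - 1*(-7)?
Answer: -22729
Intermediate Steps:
l(F) = F (l(F) = 1*(-7 + F) + 7 = (-7 + F) + 7 = F)
K = 177 (K = 161 + 16 = 177)
K*(-130) + 281 = 177*(-130) + 281 = -23010 + 281 = -22729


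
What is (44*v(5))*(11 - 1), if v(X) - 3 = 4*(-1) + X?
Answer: 1760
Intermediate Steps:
v(X) = -1 + X (v(X) = 3 + (4*(-1) + X) = 3 + (-4 + X) = -1 + X)
(44*v(5))*(11 - 1) = (44*(-1 + 5))*(11 - 1) = (44*4)*10 = 176*10 = 1760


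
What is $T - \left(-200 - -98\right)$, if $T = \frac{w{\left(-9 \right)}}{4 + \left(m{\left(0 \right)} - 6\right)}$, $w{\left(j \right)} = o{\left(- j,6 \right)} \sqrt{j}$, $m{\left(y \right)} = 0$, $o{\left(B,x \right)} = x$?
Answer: $102 - 9 i \approx 102.0 - 9.0 i$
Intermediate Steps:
$w{\left(j \right)} = 6 \sqrt{j}$
$T = - 9 i$ ($T = \frac{6 \sqrt{-9}}{4 + \left(0 - 6\right)} = \frac{6 \cdot 3 i}{4 + \left(0 - 6\right)} = \frac{18 i}{4 - 6} = \frac{18 i}{-2} = - \frac{18 i}{2} = - 9 i \approx - 9.0 i$)
$T - \left(-200 - -98\right) = - 9 i - \left(-200 - -98\right) = - 9 i - \left(-200 + \left(-9 + 107\right)\right) = - 9 i - \left(-200 + 98\right) = - 9 i - -102 = - 9 i + 102 = 102 - 9 i$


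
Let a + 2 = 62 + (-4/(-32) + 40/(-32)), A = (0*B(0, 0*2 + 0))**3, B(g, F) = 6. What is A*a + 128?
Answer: 128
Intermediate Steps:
A = 0 (A = (0*6)**3 = 0**3 = 0)
a = 471/8 (a = -2 + (62 + (-4/(-32) + 40/(-32))) = -2 + (62 + (-4*(-1/32) + 40*(-1/32))) = -2 + (62 + (1/8 - 5/4)) = -2 + (62 - 9/8) = -2 + 487/8 = 471/8 ≈ 58.875)
A*a + 128 = 0*(471/8) + 128 = 0 + 128 = 128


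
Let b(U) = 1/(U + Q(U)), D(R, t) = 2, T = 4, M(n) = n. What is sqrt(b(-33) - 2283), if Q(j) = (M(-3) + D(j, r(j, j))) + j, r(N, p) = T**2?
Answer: I*sqrt(10248454)/67 ≈ 47.781*I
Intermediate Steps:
r(N, p) = 16 (r(N, p) = 4**2 = 16)
Q(j) = -1 + j (Q(j) = (-3 + 2) + j = -1 + j)
b(U) = 1/(-1 + 2*U) (b(U) = 1/(U + (-1 + U)) = 1/(-1 + 2*U))
sqrt(b(-33) - 2283) = sqrt(1/(-1 + 2*(-33)) - 2283) = sqrt(1/(-1 - 66) - 2283) = sqrt(1/(-67) - 2283) = sqrt(-1/67 - 2283) = sqrt(-152962/67) = I*sqrt(10248454)/67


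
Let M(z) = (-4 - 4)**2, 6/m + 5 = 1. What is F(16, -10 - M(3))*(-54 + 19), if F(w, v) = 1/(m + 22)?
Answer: -70/41 ≈ -1.7073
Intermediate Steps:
m = -3/2 (m = 6/(-5 + 1) = 6/(-4) = 6*(-1/4) = -3/2 ≈ -1.5000)
M(z) = 64 (M(z) = (-8)**2 = 64)
F(w, v) = 2/41 (F(w, v) = 1/(-3/2 + 22) = 1/(41/2) = 2/41)
F(16, -10 - M(3))*(-54 + 19) = 2*(-54 + 19)/41 = (2/41)*(-35) = -70/41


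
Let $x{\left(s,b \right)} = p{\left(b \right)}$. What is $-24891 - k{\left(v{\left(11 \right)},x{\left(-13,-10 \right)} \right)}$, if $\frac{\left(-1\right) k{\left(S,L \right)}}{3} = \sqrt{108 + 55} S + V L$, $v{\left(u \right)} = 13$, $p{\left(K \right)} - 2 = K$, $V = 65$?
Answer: $-26451 + 39 \sqrt{163} \approx -25953.0$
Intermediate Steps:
$p{\left(K \right)} = 2 + K$
$x{\left(s,b \right)} = 2 + b$
$k{\left(S,L \right)} = - 195 L - 3 S \sqrt{163}$ ($k{\left(S,L \right)} = - 3 \left(\sqrt{108 + 55} S + 65 L\right) = - 3 \left(\sqrt{163} S + 65 L\right) = - 3 \left(S \sqrt{163} + 65 L\right) = - 3 \left(65 L + S \sqrt{163}\right) = - 195 L - 3 S \sqrt{163}$)
$-24891 - k{\left(v{\left(11 \right)},x{\left(-13,-10 \right)} \right)} = -24891 - \left(- 195 \left(2 - 10\right) - 39 \sqrt{163}\right) = -24891 - \left(\left(-195\right) \left(-8\right) - 39 \sqrt{163}\right) = -24891 - \left(1560 - 39 \sqrt{163}\right) = -26451 + 39 \sqrt{163}$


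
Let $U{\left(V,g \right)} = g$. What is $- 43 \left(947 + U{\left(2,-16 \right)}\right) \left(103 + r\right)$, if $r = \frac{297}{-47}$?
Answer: $- \frac{181909952}{47} \approx -3.8704 \cdot 10^{6}$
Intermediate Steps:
$r = - \frac{297}{47}$ ($r = 297 \left(- \frac{1}{47}\right) = - \frac{297}{47} \approx -6.3191$)
$- 43 \left(947 + U{\left(2,-16 \right)}\right) \left(103 + r\right) = - 43 \left(947 - 16\right) \left(103 - \frac{297}{47}\right) = - 43 \cdot 931 \cdot \frac{4544}{47} = \left(-43\right) \frac{4230464}{47} = - \frac{181909952}{47}$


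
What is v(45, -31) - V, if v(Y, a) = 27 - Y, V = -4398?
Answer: 4380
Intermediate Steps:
v(45, -31) - V = (27 - 1*45) - 1*(-4398) = (27 - 45) + 4398 = -18 + 4398 = 4380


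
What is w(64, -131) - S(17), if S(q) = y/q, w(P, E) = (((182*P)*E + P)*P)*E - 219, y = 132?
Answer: 217472639217/17 ≈ 1.2793e+10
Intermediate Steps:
w(P, E) = -219 + E*P*(P + 182*E*P) (w(P, E) = ((182*E*P + P)*P)*E - 219 = ((P + 182*E*P)*P)*E - 219 = (P*(P + 182*E*P))*E - 219 = E*P*(P + 182*E*P) - 219 = -219 + E*P*(P + 182*E*P))
S(q) = 132/q
w(64, -131) - S(17) = (-219 - 131*64² + 182*(-131)²*64²) - 132/17 = (-219 - 131*4096 + 182*17161*4096) - 132/17 = (-219 - 536576 + 12793044992) - 1*132/17 = 12792508197 - 132/17 = 217472639217/17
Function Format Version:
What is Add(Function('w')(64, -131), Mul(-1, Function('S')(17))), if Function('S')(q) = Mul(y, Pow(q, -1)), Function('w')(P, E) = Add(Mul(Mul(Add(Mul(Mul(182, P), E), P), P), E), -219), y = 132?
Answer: Rational(217472639217, 17) ≈ 1.2793e+10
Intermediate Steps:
Function('w')(P, E) = Add(-219, Mul(E, P, Add(P, Mul(182, E, P)))) (Function('w')(P, E) = Add(Mul(Mul(Add(Mul(182, E, P), P), P), E), -219) = Add(Mul(Mul(Add(P, Mul(182, E, P)), P), E), -219) = Add(Mul(Mul(P, Add(P, Mul(182, E, P))), E), -219) = Add(Mul(E, P, Add(P, Mul(182, E, P))), -219) = Add(-219, Mul(E, P, Add(P, Mul(182, E, P)))))
Function('S')(q) = Mul(132, Pow(q, -1))
Add(Function('w')(64, -131), Mul(-1, Function('S')(17))) = Add(Add(-219, Mul(-131, Pow(64, 2)), Mul(182, Pow(-131, 2), Pow(64, 2))), Mul(-1, Mul(132, Pow(17, -1)))) = Add(Add(-219, Mul(-131, 4096), Mul(182, 17161, 4096)), Mul(-1, Mul(132, Rational(1, 17)))) = Add(Add(-219, -536576, 12793044992), Mul(-1, Rational(132, 17))) = Add(12792508197, Rational(-132, 17)) = Rational(217472639217, 17)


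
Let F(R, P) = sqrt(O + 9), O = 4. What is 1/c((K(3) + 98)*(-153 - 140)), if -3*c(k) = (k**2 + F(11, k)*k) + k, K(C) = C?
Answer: -88776/25914189144443 - 3*sqrt(13)/25914189144443 ≈ -3.4262e-9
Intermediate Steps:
F(R, P) = sqrt(13) (F(R, P) = sqrt(4 + 9) = sqrt(13))
c(k) = -k/3 - k**2/3 - k*sqrt(13)/3 (c(k) = -((k**2 + sqrt(13)*k) + k)/3 = -((k**2 + k*sqrt(13)) + k)/3 = -(k + k**2 + k*sqrt(13))/3 = -k/3 - k**2/3 - k*sqrt(13)/3)
1/c((K(3) + 98)*(-153 - 140)) = 1/(-(3 + 98)*(-153 - 140)*(1 + (3 + 98)*(-153 - 140) + sqrt(13))/3) = 1/(-101*(-293)*(1 + 101*(-293) + sqrt(13))/3) = 1/(-1/3*(-29593)*(1 - 29593 + sqrt(13))) = 1/(-1/3*(-29593)*(-29592 + sqrt(13))) = 1/(-291905352 + 29593*sqrt(13)/3)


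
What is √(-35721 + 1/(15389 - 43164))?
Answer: 2*I*√275569878034/5555 ≈ 189.0*I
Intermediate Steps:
√(-35721 + 1/(15389 - 43164)) = √(-35721 + 1/(-27775)) = √(-35721 - 1/27775) = √(-992150776/27775) = 2*I*√275569878034/5555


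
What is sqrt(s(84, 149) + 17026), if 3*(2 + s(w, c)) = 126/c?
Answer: sqrt(377956082)/149 ≈ 130.48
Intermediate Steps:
s(w, c) = -2 + 42/c (s(w, c) = -2 + (126/c)/3 = -2 + 42/c)
sqrt(s(84, 149) + 17026) = sqrt((-2 + 42/149) + 17026) = sqrt(-256/149 + 17026) = sqrt(2536618/149) = sqrt(377956082)/149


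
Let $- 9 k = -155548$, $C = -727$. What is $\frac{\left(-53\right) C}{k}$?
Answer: $\frac{346779}{155548} \approx 2.2294$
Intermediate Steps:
$k = \frac{155548}{9}$ ($k = \left(- \frac{1}{9}\right) \left(-155548\right) = \frac{155548}{9} \approx 17283.0$)
$\frac{\left(-53\right) C}{k} = \frac{\left(-53\right) \left(-727\right)}{\frac{155548}{9}} = 38531 \cdot \frac{9}{155548} = \frac{346779}{155548}$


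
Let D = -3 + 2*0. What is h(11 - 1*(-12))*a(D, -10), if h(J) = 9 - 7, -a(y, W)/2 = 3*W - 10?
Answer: 160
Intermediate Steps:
D = -3 (D = -3 + 0 = -3)
a(y, W) = 20 - 6*W (a(y, W) = -2*(3*W - 10) = -2*(-10 + 3*W) = 20 - 6*W)
h(J) = 2
h(11 - 1*(-12))*a(D, -10) = 2*(20 - 6*(-10)) = 2*(20 + 60) = 2*80 = 160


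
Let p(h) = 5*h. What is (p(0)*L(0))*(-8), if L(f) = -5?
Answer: 0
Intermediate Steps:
(p(0)*L(0))*(-8) = ((5*0)*(-5))*(-8) = (0*(-5))*(-8) = 0*(-8) = 0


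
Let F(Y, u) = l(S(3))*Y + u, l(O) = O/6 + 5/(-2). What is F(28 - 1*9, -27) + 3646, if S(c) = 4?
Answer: 21505/6 ≈ 3584.2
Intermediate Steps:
l(O) = -5/2 + O/6 (l(O) = O*(1/6) + 5*(-1/2) = O/6 - 5/2 = -5/2 + O/6)
F(Y, u) = u - 11*Y/6 (F(Y, u) = (-5/2 + (1/6)*4)*Y + u = (-5/2 + 2/3)*Y + u = -11*Y/6 + u = u - 11*Y/6)
F(28 - 1*9, -27) + 3646 = (-27 - 11*(28 - 1*9)/6) + 3646 = (-27 - 11*(28 - 9)/6) + 3646 = (-27 - 11/6*19) + 3646 = (-27 - 209/6) + 3646 = -371/6 + 3646 = 21505/6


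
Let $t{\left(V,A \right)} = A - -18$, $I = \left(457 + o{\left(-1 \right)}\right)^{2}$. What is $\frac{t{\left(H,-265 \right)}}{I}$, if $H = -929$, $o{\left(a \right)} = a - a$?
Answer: $- \frac{247}{208849} \approx -0.0011827$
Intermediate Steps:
$o{\left(a \right)} = 0$
$I = 208849$ ($I = \left(457 + 0\right)^{2} = 457^{2} = 208849$)
$t{\left(V,A \right)} = 18 + A$ ($t{\left(V,A \right)} = A + 18 = 18 + A$)
$\frac{t{\left(H,-265 \right)}}{I} = \frac{18 - 265}{208849} = \left(-247\right) \frac{1}{208849} = - \frac{247}{208849}$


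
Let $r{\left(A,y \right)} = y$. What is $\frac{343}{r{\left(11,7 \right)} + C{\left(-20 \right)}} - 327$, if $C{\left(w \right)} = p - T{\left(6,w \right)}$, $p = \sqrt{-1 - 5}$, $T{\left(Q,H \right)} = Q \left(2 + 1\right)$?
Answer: $- \frac{45302}{127} - \frac{343 i \sqrt{6}}{127} \approx -356.71 - 6.6156 i$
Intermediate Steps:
$T{\left(Q,H \right)} = 3 Q$ ($T{\left(Q,H \right)} = Q 3 = 3 Q$)
$p = i \sqrt{6}$ ($p = \sqrt{-6} = i \sqrt{6} \approx 2.4495 i$)
$C{\left(w \right)} = -18 + i \sqrt{6}$ ($C{\left(w \right)} = i \sqrt{6} - 3 \cdot 6 = i \sqrt{6} - 18 = -18 + i \sqrt{6}$)
$\frac{343}{r{\left(11,7 \right)} + C{\left(-20 \right)}} - 327 = \frac{343}{7 - \left(18 - i \sqrt{6}\right)} - 327 = \frac{343}{-11 + i \sqrt{6}} - 327 = -327 + \frac{343}{-11 + i \sqrt{6}}$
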